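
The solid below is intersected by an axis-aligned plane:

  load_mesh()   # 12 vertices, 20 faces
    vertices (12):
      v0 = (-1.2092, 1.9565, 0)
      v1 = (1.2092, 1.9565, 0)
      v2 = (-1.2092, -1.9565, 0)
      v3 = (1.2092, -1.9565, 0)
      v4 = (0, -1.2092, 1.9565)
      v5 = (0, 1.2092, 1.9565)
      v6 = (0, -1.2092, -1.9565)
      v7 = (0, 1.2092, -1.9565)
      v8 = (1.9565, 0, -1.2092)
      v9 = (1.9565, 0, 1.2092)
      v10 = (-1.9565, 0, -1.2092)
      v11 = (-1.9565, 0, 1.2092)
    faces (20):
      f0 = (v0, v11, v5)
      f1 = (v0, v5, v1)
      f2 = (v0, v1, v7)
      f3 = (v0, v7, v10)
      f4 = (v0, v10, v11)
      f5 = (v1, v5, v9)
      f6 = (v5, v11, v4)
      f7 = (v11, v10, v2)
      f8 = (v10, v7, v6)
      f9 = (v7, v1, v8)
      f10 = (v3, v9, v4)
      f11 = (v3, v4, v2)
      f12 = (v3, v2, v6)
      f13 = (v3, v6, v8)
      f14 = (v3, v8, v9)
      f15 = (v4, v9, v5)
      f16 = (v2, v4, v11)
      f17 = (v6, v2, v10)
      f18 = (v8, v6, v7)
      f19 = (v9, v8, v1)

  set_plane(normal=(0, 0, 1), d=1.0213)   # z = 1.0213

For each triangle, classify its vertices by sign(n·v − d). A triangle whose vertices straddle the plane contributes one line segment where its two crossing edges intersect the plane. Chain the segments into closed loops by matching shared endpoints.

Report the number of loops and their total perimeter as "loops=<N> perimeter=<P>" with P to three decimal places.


loops=1 perimeter=10.755

Straddling triangles (10 of 20):
  (v0,v11,v5) [-++] → (-1.84038, 0.304024, 1.0213)–(-0.577993, 1.56641, 1.0213)  len=1.7853
  (v0,v5,v1) [-+-] → (-0.577993, 1.56641, 1.0213)–(0.577993, 1.56641, 1.0213)  len=1.1560
  (v0,v10,v11) [--+] → (-1.9565, 0, 1.0213)–(-1.84038, 0.304024, 1.0213)  len=0.3254
  (v1,v5,v9) [-++] → (0.577993, 1.56641, 1.0213)–(1.84038, 0.304024, 1.0213)  len=1.7853
  (v11,v10,v2) [+--] → (-1.9565, 0, 1.0213)–(-1.84038, -0.304024, 1.0213)  len=0.3254
  (v3,v9,v4) [-++] → (1.84038, -0.304024, 1.0213)–(0.577993, -1.56641, 1.0213)  len=1.7853
  (v3,v4,v2) [-+-] → (0.577993, -1.56641, 1.0213)–(-0.577993, -1.56641, 1.0213)  len=1.1560
  (v3,v8,v9) [--+] → (1.9565, 0, 1.0213)–(1.84038, -0.304024, 1.0213)  len=0.3254
  (v2,v4,v11) [-++] → (-0.577993, -1.56641, 1.0213)–(-1.84038, -0.304024, 1.0213)  len=1.7853
  (v9,v8,v1) [+--] → (1.9565, 0, 1.0213)–(1.84038, 0.304024, 1.0213)  len=0.3254

Chained into 1 loop(s):
  loop 1: 10 segments, perimeter = 10.7549
Total perimeter = 10.755


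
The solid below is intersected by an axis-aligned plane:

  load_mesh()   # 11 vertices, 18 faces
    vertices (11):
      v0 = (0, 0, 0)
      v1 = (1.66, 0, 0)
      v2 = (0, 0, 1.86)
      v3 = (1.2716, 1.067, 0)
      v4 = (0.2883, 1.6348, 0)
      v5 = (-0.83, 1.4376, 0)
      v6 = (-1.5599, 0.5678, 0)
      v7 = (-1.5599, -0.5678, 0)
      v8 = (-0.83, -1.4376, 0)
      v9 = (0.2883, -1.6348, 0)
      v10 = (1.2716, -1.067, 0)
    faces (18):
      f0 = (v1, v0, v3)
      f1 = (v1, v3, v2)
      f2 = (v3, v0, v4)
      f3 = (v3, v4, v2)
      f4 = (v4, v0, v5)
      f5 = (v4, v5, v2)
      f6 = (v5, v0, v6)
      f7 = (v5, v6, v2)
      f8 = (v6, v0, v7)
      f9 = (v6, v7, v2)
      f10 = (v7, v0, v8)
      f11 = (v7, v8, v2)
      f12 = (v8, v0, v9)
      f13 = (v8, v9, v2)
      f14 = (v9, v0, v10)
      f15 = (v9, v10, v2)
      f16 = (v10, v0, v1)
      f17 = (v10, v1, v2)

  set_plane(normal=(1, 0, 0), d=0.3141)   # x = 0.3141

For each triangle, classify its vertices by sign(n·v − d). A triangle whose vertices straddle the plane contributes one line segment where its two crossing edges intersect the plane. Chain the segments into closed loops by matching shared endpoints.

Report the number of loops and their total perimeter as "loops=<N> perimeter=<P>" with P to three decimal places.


Straddling triangles (8 of 18):
  (v1,v0,v3) [+-+] → (0.3141, 0, 0)–(0.3141, 0.263561, 0)  len=0.2636
  (v1,v3,v2) [++-] → (0.3141, 0.263561, 1.40056)–(0.3141, 0, 1.50806)  len=0.2846
  (v3,v0,v4) [+--] → (0.3141, 0.263561, 0)–(0.3141, 1.6199, 0)  len=1.3563
  (v3,v4,v2) [+--] → (0.3141, 1.6199, 0)–(0.3141, 0.263561, 1.40056)  len=1.9497
  (v9,v0,v10) [--+] → (0.3141, -0.263561, 0)–(0.3141, -1.6199, 0)  len=1.3563
  (v9,v10,v2) [-+-] → (0.3141, -1.6199, 0)–(0.3141, -0.263561, 1.40056)  len=1.9497
  (v10,v0,v1) [+-+] → (0.3141, -0.263561, 0)–(0.3141, 0, 0)  len=0.2636
  (v10,v1,v2) [++-] → (0.3141, 0, 1.50806)–(0.3141, -0.263561, 1.40056)  len=0.2846

Chained into 1 loop(s):
  loop 1: 8 segments, perimeter = 7.7084
Total perimeter = 7.708

loops=1 perimeter=7.708


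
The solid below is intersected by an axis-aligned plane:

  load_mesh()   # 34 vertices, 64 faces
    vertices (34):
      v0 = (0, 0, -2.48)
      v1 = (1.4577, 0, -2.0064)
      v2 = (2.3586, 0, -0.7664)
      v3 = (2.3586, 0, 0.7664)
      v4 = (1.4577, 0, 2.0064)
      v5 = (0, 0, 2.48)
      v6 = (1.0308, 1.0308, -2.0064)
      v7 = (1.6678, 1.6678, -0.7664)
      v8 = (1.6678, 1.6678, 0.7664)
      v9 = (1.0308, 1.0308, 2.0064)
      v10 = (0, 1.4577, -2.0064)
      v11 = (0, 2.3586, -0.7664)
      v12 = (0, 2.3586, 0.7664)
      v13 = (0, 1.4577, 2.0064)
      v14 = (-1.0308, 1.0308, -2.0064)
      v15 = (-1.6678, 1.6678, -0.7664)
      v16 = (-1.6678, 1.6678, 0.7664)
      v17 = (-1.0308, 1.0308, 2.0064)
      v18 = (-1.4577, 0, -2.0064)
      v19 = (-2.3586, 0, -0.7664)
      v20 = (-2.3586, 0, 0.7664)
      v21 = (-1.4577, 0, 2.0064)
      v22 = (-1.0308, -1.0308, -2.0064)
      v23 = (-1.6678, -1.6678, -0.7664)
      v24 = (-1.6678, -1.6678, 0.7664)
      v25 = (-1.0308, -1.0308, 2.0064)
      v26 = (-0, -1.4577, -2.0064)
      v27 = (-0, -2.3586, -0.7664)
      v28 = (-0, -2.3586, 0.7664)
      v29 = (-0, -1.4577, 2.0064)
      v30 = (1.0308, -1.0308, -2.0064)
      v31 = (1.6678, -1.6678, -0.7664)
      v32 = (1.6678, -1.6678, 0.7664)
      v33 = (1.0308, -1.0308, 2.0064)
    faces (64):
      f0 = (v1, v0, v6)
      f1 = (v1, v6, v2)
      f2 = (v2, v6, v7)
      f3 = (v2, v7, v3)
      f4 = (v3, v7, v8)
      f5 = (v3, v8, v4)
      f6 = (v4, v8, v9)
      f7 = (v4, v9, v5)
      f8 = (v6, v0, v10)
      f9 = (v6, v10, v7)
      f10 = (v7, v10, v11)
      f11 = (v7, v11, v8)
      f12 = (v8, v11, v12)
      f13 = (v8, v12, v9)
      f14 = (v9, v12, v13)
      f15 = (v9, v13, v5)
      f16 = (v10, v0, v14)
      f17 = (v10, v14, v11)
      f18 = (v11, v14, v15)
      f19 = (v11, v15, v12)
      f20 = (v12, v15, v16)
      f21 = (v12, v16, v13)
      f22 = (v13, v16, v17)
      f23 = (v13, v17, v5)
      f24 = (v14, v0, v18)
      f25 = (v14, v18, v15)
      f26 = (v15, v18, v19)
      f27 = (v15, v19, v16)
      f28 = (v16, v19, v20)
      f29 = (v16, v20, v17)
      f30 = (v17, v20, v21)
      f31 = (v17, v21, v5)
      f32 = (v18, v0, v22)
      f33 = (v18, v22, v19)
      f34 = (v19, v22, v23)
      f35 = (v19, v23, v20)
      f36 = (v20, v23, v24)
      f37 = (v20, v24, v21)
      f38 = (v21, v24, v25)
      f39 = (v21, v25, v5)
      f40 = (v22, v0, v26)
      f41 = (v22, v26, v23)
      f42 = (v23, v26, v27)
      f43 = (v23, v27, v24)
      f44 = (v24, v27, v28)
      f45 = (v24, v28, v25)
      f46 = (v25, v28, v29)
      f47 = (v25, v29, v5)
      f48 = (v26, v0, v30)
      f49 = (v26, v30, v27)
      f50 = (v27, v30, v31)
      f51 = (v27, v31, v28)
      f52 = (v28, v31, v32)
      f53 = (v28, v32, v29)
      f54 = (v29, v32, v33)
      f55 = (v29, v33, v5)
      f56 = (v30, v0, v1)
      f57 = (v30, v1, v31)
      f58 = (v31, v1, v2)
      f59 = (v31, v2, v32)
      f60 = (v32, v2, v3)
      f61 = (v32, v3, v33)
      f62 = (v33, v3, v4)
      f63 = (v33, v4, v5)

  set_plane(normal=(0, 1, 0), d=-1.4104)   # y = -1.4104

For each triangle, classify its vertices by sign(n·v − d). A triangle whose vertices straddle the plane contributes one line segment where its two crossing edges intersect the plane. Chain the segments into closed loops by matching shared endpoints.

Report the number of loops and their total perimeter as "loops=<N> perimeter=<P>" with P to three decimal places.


loops=1 perimeter=11.972

Straddling triangles (20 of 64):
  (v19,v22,v23) [++-] → (-1.4104, -1.4104, -1.26746)–(-1.77441, -1.4104, -0.7664)  len=0.6193
  (v19,v23,v20) [+-+] → (-1.77441, -1.4104, -0.7664)–(-1.77441, -1.4104, -0.529835)  len=0.2366
  (v20,v23,v24) [+--] → (-1.77441, -1.4104, -0.529835)–(-1.77441, -1.4104, 0.7664)  len=1.2962
  (v20,v24,v21) [+-+] → (-1.77441, -1.4104, 0.7664)–(-1.63537, -1.4104, 0.957775)  len=0.2366
  (v21,v24,v25) [+-+] → (-1.63537, -1.4104, 0.957775)–(-1.4104, -1.4104, 1.26746)  len=0.3828
  (v22,v0,v26) [++-] → (0, -1.4104, -2.02177)–(-0.114211, -1.4104, -2.0064)  len=0.1152
  (v22,v26,v23) [+--] → (-0.114211, -1.4104, -2.0064)–(-1.4104, -1.4104, -1.26746)  len=1.4920
  (v24,v28,v25) [--+] → (-0.736108, -1.4104, 1.6519)–(-1.4104, -1.4104, 1.26746)  len=0.7762
  (v25,v28,v29) [+--] → (-0.736108, -1.4104, 1.6519)–(-0.114211, -1.4104, 2.0064)  len=0.7158
  (v25,v29,v5) [+-+] → (-0.114211, -1.4104, 2.0064)–(0, -1.4104, 2.02177)  len=0.1152
  (v26,v0,v30) [-++] → (0, -1.4104, -2.02177)–(0.114211, -1.4104, -2.0064)  len=0.1152
  (v26,v30,v27) [-+-] → (0.114211, -1.4104, -2.0064)–(0.736108, -1.4104, -1.6519)  len=0.7158
  (v27,v30,v31) [-+-] → (0.736108, -1.4104, -1.6519)–(1.4104, -1.4104, -1.26746)  len=0.7762
  (v29,v32,v33) [--+] → (1.4104, -1.4104, 1.26746)–(0.114211, -1.4104, 2.0064)  len=1.4920
  (v29,v33,v5) [-++] → (0.114211, -1.4104, 2.0064)–(0, -1.4104, 2.02177)  len=0.1152
  (v30,v1,v31) [++-] → (1.63537, -1.4104, -0.957775)–(1.4104, -1.4104, -1.26746)  len=0.3828
  (v31,v1,v2) [-++] → (1.63537, -1.4104, -0.957775)–(1.77441, -1.4104, -0.7664)  len=0.2366
  (v31,v2,v32) [-+-] → (1.77441, -1.4104, -0.7664)–(1.77441, -1.4104, 0.529835)  len=1.2962
  (v32,v2,v3) [-++] → (1.77441, -1.4104, 0.529835)–(1.77441, -1.4104, 0.7664)  len=0.2366
  (v32,v3,v33) [-++] → (1.77441, -1.4104, 0.7664)–(1.4104, -1.4104, 1.26746)  len=0.6193

Chained into 1 loop(s):
  loop 1: 20 segments, perimeter = 11.9720
Total perimeter = 11.972


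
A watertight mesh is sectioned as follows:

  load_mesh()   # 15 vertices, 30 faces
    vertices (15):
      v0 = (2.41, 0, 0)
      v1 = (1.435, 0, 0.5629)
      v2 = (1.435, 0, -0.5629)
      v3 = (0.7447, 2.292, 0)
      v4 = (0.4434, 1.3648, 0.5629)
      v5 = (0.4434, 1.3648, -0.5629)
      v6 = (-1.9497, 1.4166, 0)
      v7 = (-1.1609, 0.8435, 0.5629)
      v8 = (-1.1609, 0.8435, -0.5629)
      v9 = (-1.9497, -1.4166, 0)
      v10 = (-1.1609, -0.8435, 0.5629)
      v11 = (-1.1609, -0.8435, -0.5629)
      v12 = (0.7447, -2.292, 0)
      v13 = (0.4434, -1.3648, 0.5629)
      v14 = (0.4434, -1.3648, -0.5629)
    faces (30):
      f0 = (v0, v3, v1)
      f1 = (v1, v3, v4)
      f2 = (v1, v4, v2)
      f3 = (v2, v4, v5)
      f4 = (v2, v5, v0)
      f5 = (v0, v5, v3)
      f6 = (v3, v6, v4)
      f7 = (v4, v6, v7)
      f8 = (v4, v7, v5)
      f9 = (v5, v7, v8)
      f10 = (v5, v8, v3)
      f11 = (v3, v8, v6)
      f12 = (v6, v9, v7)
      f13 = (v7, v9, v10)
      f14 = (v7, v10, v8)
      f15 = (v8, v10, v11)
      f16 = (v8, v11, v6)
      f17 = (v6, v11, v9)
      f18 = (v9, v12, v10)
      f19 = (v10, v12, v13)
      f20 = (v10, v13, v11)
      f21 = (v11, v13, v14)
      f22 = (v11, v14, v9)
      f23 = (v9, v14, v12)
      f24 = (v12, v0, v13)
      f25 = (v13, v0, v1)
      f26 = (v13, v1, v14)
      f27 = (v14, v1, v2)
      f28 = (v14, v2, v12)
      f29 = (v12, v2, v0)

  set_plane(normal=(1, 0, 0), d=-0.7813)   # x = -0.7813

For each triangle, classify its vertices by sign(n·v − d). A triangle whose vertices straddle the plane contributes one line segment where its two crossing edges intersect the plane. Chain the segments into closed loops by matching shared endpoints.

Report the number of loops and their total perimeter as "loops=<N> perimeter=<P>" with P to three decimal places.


loops=2 perimeter=6.261

Straddling triangles (12 of 30):
  (v3,v6,v4) [+-+] → (-0.7813, 1.79621, 0)–(-0.7813, 1.39131, 0.274829)  len=0.4894
  (v4,v6,v7) [+--] → (-0.7813, 1.39131, 0.274829)–(-0.7813, 0.966847, 0.5629)  len=0.5130
  (v4,v7,v5) [+-+] → (-0.7813, 0.966847, 0.5629)–(-0.7813, 0.966847, 0.29652)  len=0.2664
  (v5,v7,v8) [+--] → (-0.7813, 0.966847, 0.29652)–(-0.7813, 0.966847, -0.5629)  len=0.8594
  (v5,v8,v3) [+-+] → (-0.7813, 0.966847, -0.5629)–(-0.7813, 1.13204, -0.450769)  len=0.1997
  (v3,v8,v6) [+--] → (-0.7813, 1.13204, -0.450769)–(-0.7813, 1.79621, 0)  len=0.8027
  (v9,v12,v10) [-+-] → (-0.7813, -1.79621, 0)–(-0.7813, -1.13204, 0.450769)  len=0.8027
  (v10,v12,v13) [-++] → (-0.7813, -1.13204, 0.450769)–(-0.7813, -0.966847, 0.5629)  len=0.1997
  (v10,v13,v11) [-+-] → (-0.7813, -0.966847, 0.5629)–(-0.7813, -0.966847, -0.29652)  len=0.8594
  (v11,v13,v14) [-++] → (-0.7813, -0.966847, -0.29652)–(-0.7813, -0.966847, -0.5629)  len=0.2664
  (v11,v14,v9) [-+-] → (-0.7813, -0.966847, -0.5629)–(-0.7813, -1.39131, -0.274829)  len=0.5130
  (v9,v14,v12) [-++] → (-0.7813, -1.39131, -0.274829)–(-0.7813, -1.79621, 0)  len=0.4894

Chained into 2 loop(s):
  loop 1: 6 segments, perimeter = 3.1305
  loop 2: 6 segments, perimeter = 3.1305
Total perimeter = 6.261


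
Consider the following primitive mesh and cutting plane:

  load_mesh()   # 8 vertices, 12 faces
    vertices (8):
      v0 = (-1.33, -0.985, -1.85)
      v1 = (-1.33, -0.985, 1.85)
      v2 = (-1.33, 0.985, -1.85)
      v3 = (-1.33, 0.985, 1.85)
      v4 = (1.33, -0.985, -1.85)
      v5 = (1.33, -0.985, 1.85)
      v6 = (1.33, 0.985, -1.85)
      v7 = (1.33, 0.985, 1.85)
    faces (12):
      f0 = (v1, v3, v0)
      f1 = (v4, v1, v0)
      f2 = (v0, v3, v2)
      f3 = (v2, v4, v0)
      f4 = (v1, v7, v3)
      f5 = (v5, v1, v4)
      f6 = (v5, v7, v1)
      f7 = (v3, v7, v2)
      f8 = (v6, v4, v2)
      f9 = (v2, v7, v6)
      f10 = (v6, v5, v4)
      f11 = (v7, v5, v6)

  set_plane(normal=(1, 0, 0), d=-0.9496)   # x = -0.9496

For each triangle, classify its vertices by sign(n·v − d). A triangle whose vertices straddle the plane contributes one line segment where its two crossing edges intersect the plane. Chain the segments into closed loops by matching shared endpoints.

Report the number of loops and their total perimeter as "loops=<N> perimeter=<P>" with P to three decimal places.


loops=1 perimeter=11.340

Straddling triangles (8 of 12):
  (v4,v1,v0) [+--] → (-0.9496, -0.985, 1.32087)–(-0.9496, -0.985, -1.85)  len=3.1709
  (v2,v4,v0) [-+-] → (-0.9496, 0.703275, -1.85)–(-0.9496, -0.985, -1.85)  len=1.6883
  (v1,v7,v3) [-+-] → (-0.9496, -0.703275, 1.85)–(-0.9496, 0.985, 1.85)  len=1.6883
  (v5,v1,v4) [+-+] → (-0.9496, -0.985, 1.85)–(-0.9496, -0.985, 1.32087)  len=0.5291
  (v5,v7,v1) [++-] → (-0.9496, -0.703275, 1.85)–(-0.9496, -0.985, 1.85)  len=0.2817
  (v3,v7,v2) [-+-] → (-0.9496, 0.985, 1.85)–(-0.9496, 0.985, -1.32087)  len=3.1709
  (v6,v4,v2) [++-] → (-0.9496, 0.703275, -1.85)–(-0.9496, 0.985, -1.85)  len=0.2817
  (v2,v7,v6) [-++] → (-0.9496, 0.985, -1.32087)–(-0.9496, 0.985, -1.85)  len=0.5291

Chained into 1 loop(s):
  loop 1: 8 segments, perimeter = 11.3400
Total perimeter = 11.340


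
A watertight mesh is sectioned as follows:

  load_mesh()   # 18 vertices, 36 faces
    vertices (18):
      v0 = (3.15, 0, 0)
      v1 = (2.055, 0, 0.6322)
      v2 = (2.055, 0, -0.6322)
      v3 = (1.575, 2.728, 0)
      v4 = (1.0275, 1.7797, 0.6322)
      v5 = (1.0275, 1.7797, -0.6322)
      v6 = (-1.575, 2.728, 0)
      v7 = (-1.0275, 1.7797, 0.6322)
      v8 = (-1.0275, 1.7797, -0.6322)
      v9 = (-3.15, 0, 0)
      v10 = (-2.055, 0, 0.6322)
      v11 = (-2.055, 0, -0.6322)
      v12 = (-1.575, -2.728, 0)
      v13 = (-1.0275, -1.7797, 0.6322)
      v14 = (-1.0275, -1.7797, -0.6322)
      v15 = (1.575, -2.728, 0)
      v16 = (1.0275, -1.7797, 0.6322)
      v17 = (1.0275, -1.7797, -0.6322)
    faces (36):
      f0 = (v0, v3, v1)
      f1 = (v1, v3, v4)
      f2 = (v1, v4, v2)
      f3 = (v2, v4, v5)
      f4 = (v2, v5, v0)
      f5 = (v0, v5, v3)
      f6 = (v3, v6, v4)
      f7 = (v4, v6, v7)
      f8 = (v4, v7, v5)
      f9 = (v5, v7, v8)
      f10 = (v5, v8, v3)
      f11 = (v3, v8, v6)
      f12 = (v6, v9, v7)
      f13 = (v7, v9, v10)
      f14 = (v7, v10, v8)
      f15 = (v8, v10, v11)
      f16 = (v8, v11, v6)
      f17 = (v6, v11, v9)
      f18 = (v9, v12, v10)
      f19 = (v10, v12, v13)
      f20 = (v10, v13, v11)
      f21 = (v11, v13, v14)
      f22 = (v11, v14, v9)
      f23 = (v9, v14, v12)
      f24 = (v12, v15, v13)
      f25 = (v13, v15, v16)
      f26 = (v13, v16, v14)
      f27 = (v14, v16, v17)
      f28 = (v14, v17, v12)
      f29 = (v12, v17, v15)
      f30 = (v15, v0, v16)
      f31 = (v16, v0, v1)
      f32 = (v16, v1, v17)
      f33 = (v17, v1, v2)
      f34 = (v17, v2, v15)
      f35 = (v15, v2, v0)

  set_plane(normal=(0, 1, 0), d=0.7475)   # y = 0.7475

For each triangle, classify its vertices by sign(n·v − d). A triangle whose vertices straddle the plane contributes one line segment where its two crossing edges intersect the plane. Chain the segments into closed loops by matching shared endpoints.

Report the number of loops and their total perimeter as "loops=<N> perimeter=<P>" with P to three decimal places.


Straddling triangles (12 of 36):
  (v0,v3,v1) [-+-] → (2.71843, 0.7475, 0)–(1.92348, 0.7475, 0.458971)  len=0.9179
  (v1,v3,v4) [-++] → (1.92348, 0.7475, 0.458971)–(1.62343, 0.7475, 0.6322)  len=0.3465
  (v1,v4,v2) [-+-] → (1.62343, 0.7475, 0.6322)–(1.62343, 0.7475, -0.101134)  len=0.7333
  (v2,v4,v5) [-++] → (1.62343, 0.7475, -0.101134)–(1.62343, 0.7475, -0.6322)  len=0.5311
  (v2,v5,v0) [-+-] → (1.62343, 0.7475, -0.6322)–(2.25852, 0.7475, -0.265533)  len=0.7333
  (v0,v5,v3) [-++] → (2.25852, 0.7475, -0.265533)–(2.71843, 0.7475, 0)  len=0.5311
  (v6,v9,v7) [+-+] → (-2.71843, 0.7475, 0)–(-2.25852, 0.7475, 0.265533)  len=0.5311
  (v7,v9,v10) [+--] → (-2.25852, 0.7475, 0.265533)–(-1.62343, 0.7475, 0.6322)  len=0.7333
  (v7,v10,v8) [+-+] → (-1.62343, 0.7475, 0.6322)–(-1.62343, 0.7475, 0.101134)  len=0.5311
  (v8,v10,v11) [+--] → (-1.62343, 0.7475, 0.101134)–(-1.62343, 0.7475, -0.6322)  len=0.7333
  (v8,v11,v6) [+-+] → (-1.62343, 0.7475, -0.6322)–(-1.92348, 0.7475, -0.458971)  len=0.3465
  (v6,v11,v9) [+--] → (-1.92348, 0.7475, -0.458971)–(-2.71843, 0.7475, 0)  len=0.9179

Chained into 2 loop(s):
  loop 1: 6 segments, perimeter = 3.7932
  loop 2: 6 segments, perimeter = 3.7932
Total perimeter = 7.586

loops=2 perimeter=7.586


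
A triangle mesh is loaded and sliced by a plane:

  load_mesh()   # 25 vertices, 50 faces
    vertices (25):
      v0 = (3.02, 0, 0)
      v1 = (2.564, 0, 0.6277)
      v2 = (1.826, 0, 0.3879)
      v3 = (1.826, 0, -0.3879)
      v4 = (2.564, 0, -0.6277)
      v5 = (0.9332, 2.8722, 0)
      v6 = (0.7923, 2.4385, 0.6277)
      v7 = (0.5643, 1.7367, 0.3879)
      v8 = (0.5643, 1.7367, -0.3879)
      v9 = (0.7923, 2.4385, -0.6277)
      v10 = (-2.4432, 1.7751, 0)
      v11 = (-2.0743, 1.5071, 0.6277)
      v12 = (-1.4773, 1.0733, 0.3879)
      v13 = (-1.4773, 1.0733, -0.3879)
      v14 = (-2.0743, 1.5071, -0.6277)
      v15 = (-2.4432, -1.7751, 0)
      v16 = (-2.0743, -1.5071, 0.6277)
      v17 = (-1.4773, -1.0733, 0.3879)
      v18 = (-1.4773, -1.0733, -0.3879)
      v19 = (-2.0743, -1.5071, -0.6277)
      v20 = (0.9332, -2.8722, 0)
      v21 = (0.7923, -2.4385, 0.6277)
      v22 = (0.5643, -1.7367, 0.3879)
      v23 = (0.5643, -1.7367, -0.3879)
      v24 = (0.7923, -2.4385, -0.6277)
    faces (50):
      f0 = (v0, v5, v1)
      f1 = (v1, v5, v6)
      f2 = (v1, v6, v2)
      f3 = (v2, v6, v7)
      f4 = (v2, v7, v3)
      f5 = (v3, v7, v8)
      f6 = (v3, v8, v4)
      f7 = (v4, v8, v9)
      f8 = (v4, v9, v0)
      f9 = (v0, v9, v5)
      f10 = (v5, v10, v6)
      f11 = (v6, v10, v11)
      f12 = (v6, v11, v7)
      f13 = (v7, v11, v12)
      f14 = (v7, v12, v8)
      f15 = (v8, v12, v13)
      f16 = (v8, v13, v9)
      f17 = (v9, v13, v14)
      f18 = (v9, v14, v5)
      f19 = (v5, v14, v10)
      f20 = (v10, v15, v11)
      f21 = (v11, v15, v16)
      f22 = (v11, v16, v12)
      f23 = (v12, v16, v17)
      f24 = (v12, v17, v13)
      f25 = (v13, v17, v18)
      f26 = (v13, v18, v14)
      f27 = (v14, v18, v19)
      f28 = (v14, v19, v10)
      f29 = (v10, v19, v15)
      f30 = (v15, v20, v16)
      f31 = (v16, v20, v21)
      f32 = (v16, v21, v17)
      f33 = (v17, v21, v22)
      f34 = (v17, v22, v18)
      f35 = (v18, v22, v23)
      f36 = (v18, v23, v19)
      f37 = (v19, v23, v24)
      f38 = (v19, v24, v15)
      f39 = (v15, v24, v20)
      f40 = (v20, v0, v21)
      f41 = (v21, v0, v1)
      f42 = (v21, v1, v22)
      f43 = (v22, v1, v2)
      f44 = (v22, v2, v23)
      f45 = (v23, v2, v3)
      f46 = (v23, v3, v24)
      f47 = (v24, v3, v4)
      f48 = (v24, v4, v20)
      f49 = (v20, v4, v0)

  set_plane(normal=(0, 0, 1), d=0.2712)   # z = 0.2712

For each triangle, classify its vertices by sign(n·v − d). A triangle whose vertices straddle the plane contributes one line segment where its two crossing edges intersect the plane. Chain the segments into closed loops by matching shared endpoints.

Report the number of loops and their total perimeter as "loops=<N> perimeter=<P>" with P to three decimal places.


loops=2 perimeter=27.326

Straddling triangles (20 of 50):
  (v0,v5,v1) [--+] → (1.63779, 1.63126, 0.2712)–(2.82298, 0, 0.2712)  len=2.0164
  (v1,v5,v6) [+-+] → (1.63779, 1.63126, 0.2712)–(0.872324, 2.68482, 0.2712)  len=1.3023
  (v2,v7,v3) [++-] → (0.754092, 1.47546, 0.2712)–(1.826, 0, 0.2712)  len=1.8237
  (v3,v7,v8) [-+-] → (0.754092, 1.47546, 0.2712)–(0.5643, 1.7367, 0.2712)  len=0.3229
  (v5,v10,v6) [--+] → (-1.04529, 2.06172, 0.2712)–(0.872324, 2.68482, 0.2712)  len=2.0163
  (v6,v10,v11) [+-+] → (-1.04529, 2.06172, 0.2712)–(-2.28382, 1.65931, 0.2712)  len=1.3023
  (v7,v12,v8) [++-] → (-1.17019, 1.17309, 0.2712)–(0.5643, 1.7367, 0.2712)  len=1.8238
  (v8,v12,v13) [-+-] → (-1.17019, 1.17309, 0.2712)–(-1.4773, 1.0733, 0.2712)  len=0.3229
  (v10,v15,v11) [--+] → (-2.28382, -0.357014, 0.2712)–(-2.28382, 1.65931, 0.2712)  len=2.0163
  (v11,v15,v16) [+-+] → (-2.28382, -0.357014, 0.2712)–(-2.28382, -1.65931, 0.2712)  len=1.3023
  (v12,v17,v13) [++-] → (-1.4773, -0.750397, 0.2712)–(-1.4773, 1.0733, 0.2712)  len=1.8237
  (v13,v17,v18) [-+-] → (-1.4773, -0.750397, 0.2712)–(-1.4773, -1.0733, 0.2712)  len=0.3229
  (v15,v20,v16) [--+] → (-0.366201, -2.2824, 0.2712)–(-2.28382, -1.65931, 0.2712)  len=2.0163
  (v16,v20,v21) [+-+] → (-0.366201, -2.2824, 0.2712)–(0.872324, -2.68482, 0.2712)  len=1.3023
  (v17,v22,v18) [++-] → (0.257192, -1.63691, 0.2712)–(-1.4773, -1.0733, 0.2712)  len=1.8238
  (v18,v22,v23) [-+-] → (0.257192, -1.63691, 0.2712)–(0.5643, -1.7367, 0.2712)  len=0.3229
  (v20,v0,v21) [--+] → (2.05751, -1.05356, 0.2712)–(0.872324, -2.68482, 0.2712)  len=2.0164
  (v21,v0,v1) [+-+] → (2.05751, -1.05356, 0.2712)–(2.82298, 0, 0.2712)  len=1.3023
  (v22,v2,v23) [++-] → (1.63621, -0.261244, 0.2712)–(0.5643, -1.7367, 0.2712)  len=1.8237
  (v23,v2,v3) [-+-] → (1.63621, -0.261244, 0.2712)–(1.826, 0, 0.2712)  len=0.3229

Chained into 2 loop(s):
  loop 1: 10 segments, perimeter = 16.5930
  loop 2: 10 segments, perimeter = 10.7332
Total perimeter = 27.326


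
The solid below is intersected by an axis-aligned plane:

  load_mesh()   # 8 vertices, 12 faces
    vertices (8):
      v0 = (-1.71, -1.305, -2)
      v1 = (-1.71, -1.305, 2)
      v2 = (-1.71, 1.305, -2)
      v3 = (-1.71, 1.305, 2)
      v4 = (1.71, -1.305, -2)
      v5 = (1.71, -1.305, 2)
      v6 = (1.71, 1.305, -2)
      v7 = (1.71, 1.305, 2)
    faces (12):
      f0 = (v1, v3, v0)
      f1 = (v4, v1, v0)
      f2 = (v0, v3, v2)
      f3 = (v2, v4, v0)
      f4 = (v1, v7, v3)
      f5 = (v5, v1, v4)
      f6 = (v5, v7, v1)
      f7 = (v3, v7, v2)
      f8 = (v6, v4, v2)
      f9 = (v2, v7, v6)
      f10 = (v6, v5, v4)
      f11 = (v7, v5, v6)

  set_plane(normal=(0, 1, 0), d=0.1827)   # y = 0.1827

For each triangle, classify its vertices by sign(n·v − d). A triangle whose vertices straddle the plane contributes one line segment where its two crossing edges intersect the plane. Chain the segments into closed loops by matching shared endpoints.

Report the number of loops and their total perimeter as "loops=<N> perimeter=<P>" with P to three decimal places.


Straddling triangles (8 of 12):
  (v1,v3,v0) [-+-] → (-1.71, 0.1827, 2)–(-1.71, 0.1827, 0.28)  len=1.7200
  (v0,v3,v2) [-++] → (-1.71, 0.1827, 0.28)–(-1.71, 0.1827, -2)  len=2.2800
  (v2,v4,v0) [+--] → (-0.2394, 0.1827, -2)–(-1.71, 0.1827, -2)  len=1.4706
  (v1,v7,v3) [-++] → (0.2394, 0.1827, 2)–(-1.71, 0.1827, 2)  len=1.9494
  (v5,v7,v1) [-+-] → (1.71, 0.1827, 2)–(0.2394, 0.1827, 2)  len=1.4706
  (v6,v4,v2) [+-+] → (1.71, 0.1827, -2)–(-0.2394, 0.1827, -2)  len=1.9494
  (v6,v5,v4) [+--] → (1.71, 0.1827, -0.28)–(1.71, 0.1827, -2)  len=1.7200
  (v7,v5,v6) [+-+] → (1.71, 0.1827, 2)–(1.71, 0.1827, -0.28)  len=2.2800

Chained into 1 loop(s):
  loop 1: 8 segments, perimeter = 14.8400
Total perimeter = 14.840

loops=1 perimeter=14.840


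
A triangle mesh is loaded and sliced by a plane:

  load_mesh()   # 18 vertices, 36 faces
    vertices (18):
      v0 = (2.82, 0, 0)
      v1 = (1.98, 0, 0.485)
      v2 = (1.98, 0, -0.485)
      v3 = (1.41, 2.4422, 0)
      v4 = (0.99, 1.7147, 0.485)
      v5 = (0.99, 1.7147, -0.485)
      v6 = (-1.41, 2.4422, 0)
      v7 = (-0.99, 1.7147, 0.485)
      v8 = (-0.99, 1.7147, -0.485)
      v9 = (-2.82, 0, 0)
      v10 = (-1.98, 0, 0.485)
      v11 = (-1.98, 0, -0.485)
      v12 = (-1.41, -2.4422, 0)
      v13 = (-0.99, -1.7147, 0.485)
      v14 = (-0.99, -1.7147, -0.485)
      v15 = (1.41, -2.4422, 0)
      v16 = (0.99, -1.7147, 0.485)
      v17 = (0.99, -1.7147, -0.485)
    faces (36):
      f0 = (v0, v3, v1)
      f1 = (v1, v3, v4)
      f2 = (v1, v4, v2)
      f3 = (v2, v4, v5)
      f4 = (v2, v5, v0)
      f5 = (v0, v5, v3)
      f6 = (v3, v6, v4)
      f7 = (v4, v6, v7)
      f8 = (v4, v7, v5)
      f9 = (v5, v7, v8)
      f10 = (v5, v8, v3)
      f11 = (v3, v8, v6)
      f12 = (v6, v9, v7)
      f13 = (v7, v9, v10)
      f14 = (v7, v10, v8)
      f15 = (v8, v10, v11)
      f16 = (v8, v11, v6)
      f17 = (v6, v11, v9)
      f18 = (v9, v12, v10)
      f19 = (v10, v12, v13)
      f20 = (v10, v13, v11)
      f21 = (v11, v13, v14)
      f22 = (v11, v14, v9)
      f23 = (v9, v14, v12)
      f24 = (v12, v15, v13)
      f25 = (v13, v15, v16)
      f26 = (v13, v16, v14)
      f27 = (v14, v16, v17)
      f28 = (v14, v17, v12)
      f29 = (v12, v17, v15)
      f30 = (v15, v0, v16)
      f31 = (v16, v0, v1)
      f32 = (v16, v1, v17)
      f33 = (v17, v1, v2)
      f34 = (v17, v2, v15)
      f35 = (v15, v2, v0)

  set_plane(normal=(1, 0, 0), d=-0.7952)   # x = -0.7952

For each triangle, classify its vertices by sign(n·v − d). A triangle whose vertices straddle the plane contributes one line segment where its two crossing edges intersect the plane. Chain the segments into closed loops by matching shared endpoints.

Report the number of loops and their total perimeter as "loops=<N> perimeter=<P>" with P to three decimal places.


Straddling triangles (12 of 36):
  (v3,v6,v4) [+-+] → (-0.7952, 2.4422, 0)–(-0.7952, 2.25584, 0.124241)  len=0.2240
  (v4,v6,v7) [+--] → (-0.7952, 2.25584, 0.124241)–(-0.7952, 1.7147, 0.485)  len=0.6504
  (v4,v7,v5) [+-+] → (-0.7952, 1.7147, 0.485)–(-0.7952, 1.7147, 0.389568)  len=0.0954
  (v5,v7,v8) [+--] → (-0.7952, 1.7147, 0.389568)–(-0.7952, 1.7147, -0.485)  len=0.8746
  (v5,v8,v3) [+-+] → (-0.7952, 1.7147, -0.485)–(-0.7952, 1.77375, -0.445634)  len=0.0710
  (v3,v8,v6) [+--] → (-0.7952, 1.77375, -0.445634)–(-0.7952, 2.4422, 0)  len=0.8034
  (v12,v15,v13) [-+-] → (-0.7952, -2.4422, 0)–(-0.7952, -1.77375, 0.445634)  len=0.8034
  (v13,v15,v16) [-++] → (-0.7952, -1.77375, 0.445634)–(-0.7952, -1.7147, 0.485)  len=0.0710
  (v13,v16,v14) [-+-] → (-0.7952, -1.7147, 0.485)–(-0.7952, -1.7147, -0.389568)  len=0.8746
  (v14,v16,v17) [-++] → (-0.7952, -1.7147, -0.389568)–(-0.7952, -1.7147, -0.485)  len=0.0954
  (v14,v17,v12) [-+-] → (-0.7952, -1.7147, -0.485)–(-0.7952, -2.25584, -0.124241)  len=0.6504
  (v12,v17,v15) [-++] → (-0.7952, -2.25584, -0.124241)–(-0.7952, -2.4422, 0)  len=0.2240

Chained into 2 loop(s):
  loop 1: 6 segments, perimeter = 2.7187
  loop 2: 6 segments, perimeter = 2.7187
Total perimeter = 5.437

loops=2 perimeter=5.437


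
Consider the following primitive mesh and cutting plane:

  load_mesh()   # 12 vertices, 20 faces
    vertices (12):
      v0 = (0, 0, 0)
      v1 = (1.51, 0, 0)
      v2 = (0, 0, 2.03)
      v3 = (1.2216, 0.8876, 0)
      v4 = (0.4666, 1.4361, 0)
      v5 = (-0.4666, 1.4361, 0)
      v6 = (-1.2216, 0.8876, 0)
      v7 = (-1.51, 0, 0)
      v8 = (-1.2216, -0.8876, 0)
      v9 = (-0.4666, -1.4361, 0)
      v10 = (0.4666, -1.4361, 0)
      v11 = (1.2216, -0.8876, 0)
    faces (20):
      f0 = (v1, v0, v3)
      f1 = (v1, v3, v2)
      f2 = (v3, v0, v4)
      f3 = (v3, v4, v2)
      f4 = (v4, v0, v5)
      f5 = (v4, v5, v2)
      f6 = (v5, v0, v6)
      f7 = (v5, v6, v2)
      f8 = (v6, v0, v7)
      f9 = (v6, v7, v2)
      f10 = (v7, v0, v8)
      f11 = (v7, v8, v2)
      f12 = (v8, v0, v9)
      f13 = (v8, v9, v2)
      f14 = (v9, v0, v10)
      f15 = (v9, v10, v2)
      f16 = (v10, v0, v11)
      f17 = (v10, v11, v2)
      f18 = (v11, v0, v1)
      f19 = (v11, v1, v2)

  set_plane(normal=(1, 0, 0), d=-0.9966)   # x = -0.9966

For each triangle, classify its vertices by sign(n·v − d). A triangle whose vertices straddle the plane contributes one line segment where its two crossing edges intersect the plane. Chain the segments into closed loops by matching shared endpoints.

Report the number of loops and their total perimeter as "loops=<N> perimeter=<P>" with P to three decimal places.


loops=1 perimeter=4.676

Straddling triangles (8 of 20):
  (v5,v0,v6) [++-] → (-0.9966, 0.724118, 0)–(-0.9966, 1.05106, 0)  len=0.3269
  (v5,v6,v2) [+-+] → (-0.9966, 1.05106, 0)–(-0.9966, 0.724118, 0.373895)  len=0.4967
  (v6,v0,v7) [-+-] → (-0.9966, 0.724118, 0)–(-0.9966, 0, 0)  len=0.7241
  (v6,v7,v2) [--+] → (-0.9966, 0, 0.6902)–(-0.9966, 0.724118, 0.373895)  len=0.7902
  (v7,v0,v8) [-+-] → (-0.9966, 0, 0)–(-0.9966, -0.724118, 0)  len=0.7241
  (v7,v8,v2) [--+] → (-0.9966, -0.724118, 0.373895)–(-0.9966, 0, 0.6902)  len=0.7902
  (v8,v0,v9) [-++] → (-0.9966, -0.724118, 0)–(-0.9966, -1.05106, 0)  len=0.3269
  (v8,v9,v2) [-++] → (-0.9966, -1.05106, 0)–(-0.9966, -0.724118, 0.373895)  len=0.4967

Chained into 1 loop(s):
  loop 1: 8 segments, perimeter = 4.6758
Total perimeter = 4.676


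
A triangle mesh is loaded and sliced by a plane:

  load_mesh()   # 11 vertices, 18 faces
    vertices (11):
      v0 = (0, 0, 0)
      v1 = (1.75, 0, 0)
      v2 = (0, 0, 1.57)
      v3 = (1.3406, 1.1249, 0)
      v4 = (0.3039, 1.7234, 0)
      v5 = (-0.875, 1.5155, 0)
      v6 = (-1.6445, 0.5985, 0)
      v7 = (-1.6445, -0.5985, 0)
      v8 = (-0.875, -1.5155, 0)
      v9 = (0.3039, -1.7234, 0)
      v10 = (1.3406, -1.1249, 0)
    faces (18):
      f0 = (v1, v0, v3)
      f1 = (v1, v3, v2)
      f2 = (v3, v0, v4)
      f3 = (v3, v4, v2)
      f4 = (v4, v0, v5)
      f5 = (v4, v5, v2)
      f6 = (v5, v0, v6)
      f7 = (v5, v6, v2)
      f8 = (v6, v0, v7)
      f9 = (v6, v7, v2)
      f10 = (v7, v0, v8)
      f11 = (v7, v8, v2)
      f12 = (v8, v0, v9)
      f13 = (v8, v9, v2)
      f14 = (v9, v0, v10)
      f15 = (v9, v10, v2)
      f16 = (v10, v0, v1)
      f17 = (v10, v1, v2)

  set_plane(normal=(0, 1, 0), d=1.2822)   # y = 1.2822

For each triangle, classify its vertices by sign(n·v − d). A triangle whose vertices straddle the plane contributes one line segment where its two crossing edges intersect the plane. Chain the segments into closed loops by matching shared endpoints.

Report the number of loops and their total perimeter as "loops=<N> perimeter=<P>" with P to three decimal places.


Straddling triangles (6 of 18):
  (v3,v0,v4) [--+] → (0.2261, 1.2822, 0)–(1.06813, 1.2822, 0)  len=0.8420
  (v3,v4,v2) [-+-] → (1.06813, 1.2822, 0)–(0.2261, 1.2822, 0.401929)  len=0.9330
  (v4,v0,v5) [+-+] → (0.2261, 1.2822, 0)–(-0.7403, 1.2822, 0)  len=0.9664
  (v4,v5,v2) [++-] → (-0.7403, 1.2822, 0.24169)–(0.2261, 1.2822, 0.401929)  len=0.9796
  (v5,v0,v6) [+--] → (-0.7403, 1.2822, 0)–(-1.07077, 1.2822, 0)  len=0.3305
  (v5,v6,v2) [+--] → (-1.07077, 1.2822, 0)–(-0.7403, 1.2822, 0.24169)  len=0.4094

Chained into 1 loop(s):
  loop 1: 6 segments, perimeter = 4.4610
Total perimeter = 4.461

loops=1 perimeter=4.461


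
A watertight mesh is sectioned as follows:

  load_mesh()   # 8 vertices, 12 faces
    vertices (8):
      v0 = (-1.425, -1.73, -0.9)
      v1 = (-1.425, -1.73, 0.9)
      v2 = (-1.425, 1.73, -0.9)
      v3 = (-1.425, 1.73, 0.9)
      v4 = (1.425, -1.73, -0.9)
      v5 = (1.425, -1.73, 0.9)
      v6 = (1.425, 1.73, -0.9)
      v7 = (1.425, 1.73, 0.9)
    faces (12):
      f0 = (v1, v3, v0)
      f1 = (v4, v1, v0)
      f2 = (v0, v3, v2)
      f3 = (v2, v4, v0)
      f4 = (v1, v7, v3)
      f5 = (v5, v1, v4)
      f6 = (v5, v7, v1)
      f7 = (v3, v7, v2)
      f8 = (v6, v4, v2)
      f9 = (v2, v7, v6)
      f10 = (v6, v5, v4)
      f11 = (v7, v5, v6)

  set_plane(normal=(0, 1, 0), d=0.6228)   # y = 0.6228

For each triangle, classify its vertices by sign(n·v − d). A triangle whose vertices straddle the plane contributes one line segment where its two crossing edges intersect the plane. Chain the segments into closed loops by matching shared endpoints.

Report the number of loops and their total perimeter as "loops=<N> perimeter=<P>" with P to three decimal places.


Straddling triangles (8 of 12):
  (v1,v3,v0) [-+-] → (-1.425, 0.6228, 0.9)–(-1.425, 0.6228, 0.324)  len=0.5760
  (v0,v3,v2) [-++] → (-1.425, 0.6228, 0.324)–(-1.425, 0.6228, -0.9)  len=1.2240
  (v2,v4,v0) [+--] → (-0.513, 0.6228, -0.9)–(-1.425, 0.6228, -0.9)  len=0.9120
  (v1,v7,v3) [-++] → (0.513, 0.6228, 0.9)–(-1.425, 0.6228, 0.9)  len=1.9380
  (v5,v7,v1) [-+-] → (1.425, 0.6228, 0.9)–(0.513, 0.6228, 0.9)  len=0.9120
  (v6,v4,v2) [+-+] → (1.425, 0.6228, -0.9)–(-0.513, 0.6228, -0.9)  len=1.9380
  (v6,v5,v4) [+--] → (1.425, 0.6228, -0.324)–(1.425, 0.6228, -0.9)  len=0.5760
  (v7,v5,v6) [+-+] → (1.425, 0.6228, 0.9)–(1.425, 0.6228, -0.324)  len=1.2240

Chained into 1 loop(s):
  loop 1: 8 segments, perimeter = 9.3000
Total perimeter = 9.300

loops=1 perimeter=9.300


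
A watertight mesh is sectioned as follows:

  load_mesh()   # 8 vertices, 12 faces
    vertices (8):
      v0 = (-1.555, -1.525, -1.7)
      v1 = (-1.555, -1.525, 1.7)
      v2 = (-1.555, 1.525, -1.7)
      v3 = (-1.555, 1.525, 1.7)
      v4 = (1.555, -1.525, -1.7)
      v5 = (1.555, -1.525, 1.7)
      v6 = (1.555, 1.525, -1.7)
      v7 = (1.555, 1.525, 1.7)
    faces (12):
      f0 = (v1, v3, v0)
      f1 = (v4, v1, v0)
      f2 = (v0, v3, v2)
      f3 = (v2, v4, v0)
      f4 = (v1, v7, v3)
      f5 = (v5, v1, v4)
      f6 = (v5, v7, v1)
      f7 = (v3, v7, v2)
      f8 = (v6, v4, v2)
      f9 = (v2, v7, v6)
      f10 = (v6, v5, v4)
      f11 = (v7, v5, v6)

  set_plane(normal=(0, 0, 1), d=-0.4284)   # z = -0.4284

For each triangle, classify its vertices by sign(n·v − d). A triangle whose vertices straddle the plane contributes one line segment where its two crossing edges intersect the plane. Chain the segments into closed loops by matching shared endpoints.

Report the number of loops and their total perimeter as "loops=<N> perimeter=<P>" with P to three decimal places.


loops=1 perimeter=12.320

Straddling triangles (8 of 12):
  (v1,v3,v0) [++-] → (-1.555, -0.3843, -0.4284)–(-1.555, -1.525, -0.4284)  len=1.1407
  (v4,v1,v0) [-+-] → (0.39186, -1.525, -0.4284)–(-1.555, -1.525, -0.4284)  len=1.9469
  (v0,v3,v2) [-+-] → (-1.555, -0.3843, -0.4284)–(-1.555, 1.525, -0.4284)  len=1.9093
  (v5,v1,v4) [++-] → (0.39186, -1.525, -0.4284)–(1.555, -1.525, -0.4284)  len=1.1631
  (v3,v7,v2) [++-] → (-0.39186, 1.525, -0.4284)–(-1.555, 1.525, -0.4284)  len=1.1631
  (v2,v7,v6) [-+-] → (-0.39186, 1.525, -0.4284)–(1.555, 1.525, -0.4284)  len=1.9469
  (v6,v5,v4) [-+-] → (1.555, 0.3843, -0.4284)–(1.555, -1.525, -0.4284)  len=1.9093
  (v7,v5,v6) [++-] → (1.555, 0.3843, -0.4284)–(1.555, 1.525, -0.4284)  len=1.1407

Chained into 1 loop(s):
  loop 1: 8 segments, perimeter = 12.3200
Total perimeter = 12.320


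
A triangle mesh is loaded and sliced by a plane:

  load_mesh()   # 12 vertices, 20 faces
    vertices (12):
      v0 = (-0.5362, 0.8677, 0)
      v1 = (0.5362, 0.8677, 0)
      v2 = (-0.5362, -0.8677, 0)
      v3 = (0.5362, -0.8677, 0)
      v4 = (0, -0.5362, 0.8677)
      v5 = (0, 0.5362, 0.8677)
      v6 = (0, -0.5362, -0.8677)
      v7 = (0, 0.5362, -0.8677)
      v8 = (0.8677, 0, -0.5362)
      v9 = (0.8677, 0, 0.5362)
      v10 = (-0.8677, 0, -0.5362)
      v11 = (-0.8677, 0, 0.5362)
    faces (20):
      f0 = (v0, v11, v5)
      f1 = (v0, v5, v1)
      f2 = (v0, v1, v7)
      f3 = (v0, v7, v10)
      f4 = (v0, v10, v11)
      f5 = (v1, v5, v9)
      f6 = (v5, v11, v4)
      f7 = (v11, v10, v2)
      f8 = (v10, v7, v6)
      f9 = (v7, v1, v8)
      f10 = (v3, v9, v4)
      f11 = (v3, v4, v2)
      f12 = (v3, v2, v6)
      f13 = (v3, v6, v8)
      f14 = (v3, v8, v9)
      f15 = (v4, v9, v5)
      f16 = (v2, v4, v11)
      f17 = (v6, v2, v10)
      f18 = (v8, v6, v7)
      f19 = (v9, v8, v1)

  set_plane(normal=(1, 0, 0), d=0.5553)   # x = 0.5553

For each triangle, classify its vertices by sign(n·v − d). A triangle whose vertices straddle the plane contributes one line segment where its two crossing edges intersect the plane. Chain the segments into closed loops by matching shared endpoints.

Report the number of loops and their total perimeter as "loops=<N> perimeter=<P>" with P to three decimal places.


loops=1 perimeter=4.429

Straddling triangles (8 of 20):
  (v1,v5,v9) [--+] → (0.5553, 0.193049, 0.655551)–(0.5553, 0.817706, 0.0308942)  len=0.8834
  (v7,v1,v8) [--+] → (0.5553, 0.817706, -0.0308942)–(0.5553, 0.193049, -0.655551)  len=0.8834
  (v3,v9,v4) [-+-] → (0.5553, -0.817706, 0.0308942)–(0.5553, -0.193049, 0.655551)  len=0.8834
  (v3,v6,v8) [--+] → (0.5553, -0.193049, -0.655551)–(0.5553, -0.817706, -0.0308942)  len=0.8834
  (v3,v8,v9) [-++] → (0.5553, -0.817706, -0.0308942)–(0.5553, -0.817706, 0.0308942)  len=0.0618
  (v4,v9,v5) [-+-] → (0.5553, -0.193049, 0.655551)–(0.5553, 0.193049, 0.655551)  len=0.3861
  (v8,v6,v7) [+--] → (0.5553, -0.193049, -0.655551)–(0.5553, 0.193049, -0.655551)  len=0.3861
  (v9,v8,v1) [++-] → (0.5553, 0.817706, -0.0308942)–(0.5553, 0.817706, 0.0308942)  len=0.0618

Chained into 1 loop(s):
  loop 1: 8 segments, perimeter = 4.4294
Total perimeter = 4.429


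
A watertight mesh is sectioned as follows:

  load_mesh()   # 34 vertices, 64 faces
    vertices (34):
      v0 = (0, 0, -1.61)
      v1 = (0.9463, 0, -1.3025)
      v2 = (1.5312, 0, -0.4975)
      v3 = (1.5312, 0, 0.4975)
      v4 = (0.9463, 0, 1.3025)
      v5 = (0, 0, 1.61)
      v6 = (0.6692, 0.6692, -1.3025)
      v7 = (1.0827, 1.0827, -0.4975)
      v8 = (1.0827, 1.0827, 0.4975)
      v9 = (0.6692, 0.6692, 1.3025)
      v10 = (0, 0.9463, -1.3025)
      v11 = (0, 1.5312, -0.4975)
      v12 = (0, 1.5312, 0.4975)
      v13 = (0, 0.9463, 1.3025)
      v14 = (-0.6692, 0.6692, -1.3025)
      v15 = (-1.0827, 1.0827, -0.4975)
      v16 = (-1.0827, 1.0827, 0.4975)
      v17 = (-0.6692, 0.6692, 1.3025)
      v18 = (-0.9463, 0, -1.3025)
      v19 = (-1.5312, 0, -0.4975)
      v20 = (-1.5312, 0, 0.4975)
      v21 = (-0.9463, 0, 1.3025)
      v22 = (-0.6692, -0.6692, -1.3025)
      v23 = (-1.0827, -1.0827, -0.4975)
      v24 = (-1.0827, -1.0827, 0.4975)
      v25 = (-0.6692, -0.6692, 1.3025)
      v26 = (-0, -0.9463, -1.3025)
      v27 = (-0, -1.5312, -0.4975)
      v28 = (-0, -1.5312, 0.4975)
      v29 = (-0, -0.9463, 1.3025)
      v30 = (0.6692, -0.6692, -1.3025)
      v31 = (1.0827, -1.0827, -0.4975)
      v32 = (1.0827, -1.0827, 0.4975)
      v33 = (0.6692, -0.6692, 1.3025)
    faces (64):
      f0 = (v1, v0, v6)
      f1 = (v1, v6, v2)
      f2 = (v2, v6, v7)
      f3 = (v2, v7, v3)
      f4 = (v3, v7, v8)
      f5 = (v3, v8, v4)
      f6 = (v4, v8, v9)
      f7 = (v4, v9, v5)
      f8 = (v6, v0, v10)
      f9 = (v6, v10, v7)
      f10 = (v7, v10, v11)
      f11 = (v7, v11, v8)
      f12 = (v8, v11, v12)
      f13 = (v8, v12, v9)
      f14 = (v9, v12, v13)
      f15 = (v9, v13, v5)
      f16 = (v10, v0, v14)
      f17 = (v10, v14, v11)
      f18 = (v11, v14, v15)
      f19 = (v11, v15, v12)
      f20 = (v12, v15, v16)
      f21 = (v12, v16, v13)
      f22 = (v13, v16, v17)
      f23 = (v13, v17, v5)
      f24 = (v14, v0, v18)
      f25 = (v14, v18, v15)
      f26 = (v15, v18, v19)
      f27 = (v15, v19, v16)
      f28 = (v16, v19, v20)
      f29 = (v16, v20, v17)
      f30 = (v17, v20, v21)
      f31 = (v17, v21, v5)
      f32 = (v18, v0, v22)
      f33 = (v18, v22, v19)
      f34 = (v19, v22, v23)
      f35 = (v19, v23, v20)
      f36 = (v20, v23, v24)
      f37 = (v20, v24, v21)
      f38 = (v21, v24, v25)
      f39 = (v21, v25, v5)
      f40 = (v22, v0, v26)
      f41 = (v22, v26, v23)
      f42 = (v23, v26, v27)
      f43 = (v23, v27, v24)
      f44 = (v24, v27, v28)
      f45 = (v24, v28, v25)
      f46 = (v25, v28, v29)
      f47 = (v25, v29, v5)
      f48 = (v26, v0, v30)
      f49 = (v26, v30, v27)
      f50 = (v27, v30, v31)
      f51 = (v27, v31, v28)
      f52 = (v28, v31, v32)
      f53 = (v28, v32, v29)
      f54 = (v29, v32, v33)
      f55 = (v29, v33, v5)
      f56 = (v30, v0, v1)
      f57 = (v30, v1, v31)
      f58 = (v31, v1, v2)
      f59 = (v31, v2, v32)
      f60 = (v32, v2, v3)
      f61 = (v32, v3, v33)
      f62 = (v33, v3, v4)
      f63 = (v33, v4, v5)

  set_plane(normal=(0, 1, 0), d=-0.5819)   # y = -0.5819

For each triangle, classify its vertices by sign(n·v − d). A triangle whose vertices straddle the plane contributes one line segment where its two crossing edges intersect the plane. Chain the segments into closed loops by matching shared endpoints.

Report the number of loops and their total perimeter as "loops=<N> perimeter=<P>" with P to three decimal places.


Straddling triangles (20 of 64):
  (v18,v0,v22) [++-] → (-0.5819, -0.5819, -1.34261)–(-0.705349, -0.5819, -1.3025)  len=0.1298
  (v18,v22,v19) [+-+] → (-0.705349, -0.5819, -1.3025)–(-0.781652, -0.5819, -1.19748)  len=0.1298
  (v19,v22,v23) [+--] → (-0.781652, -0.5819, -1.19748)–(-1.29015, -0.5819, -0.4975)  len=0.8652
  (v19,v23,v20) [+-+] → (-1.29015, -0.5819, -0.4975)–(-1.29015, -0.5819, -0.0372654)  len=0.4602
  (v20,v23,v24) [+--] → (-1.29015, -0.5819, -0.0372654)–(-1.29015, -0.5819, 0.4975)  len=0.5348
  (v20,v24,v21) [+-+] → (-1.29015, -0.5819, 0.4975)–(-1.01961, -0.5819, 0.869851)  len=0.4603
  (v21,v24,v25) [+--] → (-1.01961, -0.5819, 0.869851)–(-0.705349, -0.5819, 1.3025)  len=0.5347
  (v21,v25,v5) [+-+] → (-0.705349, -0.5819, 1.3025)–(-0.5819, -0.5819, 1.34261)  len=0.1298
  (v22,v0,v26) [-+-] → (-0.5819, -0.5819, -1.34261)–(0, -0.5819, -1.42091)  len=0.5871
  (v25,v29,v5) [--+] → (0, -0.5819, 1.42091)–(-0.5819, -0.5819, 1.34261)  len=0.5871
  (v26,v0,v30) [-+-] → (0, -0.5819, -1.42091)–(0.5819, -0.5819, -1.34261)  len=0.5871
  (v29,v33,v5) [--+] → (0.5819, -0.5819, 1.34261)–(0, -0.5819, 1.42091)  len=0.5871
  (v30,v0,v1) [-++] → (0.5819, -0.5819, -1.34261)–(0.705349, -0.5819, -1.3025)  len=0.1298
  (v30,v1,v31) [-+-] → (0.705349, -0.5819, -1.3025)–(1.01961, -0.5819, -0.869851)  len=0.5347
  (v31,v1,v2) [-++] → (1.01961, -0.5819, -0.869851)–(1.29015, -0.5819, -0.4975)  len=0.4603
  (v31,v2,v32) [-+-] → (1.29015, -0.5819, -0.4975)–(1.29015, -0.5819, 0.0372654)  len=0.5348
  (v32,v2,v3) [-++] → (1.29015, -0.5819, 0.0372654)–(1.29015, -0.5819, 0.4975)  len=0.4602
  (v32,v3,v33) [-+-] → (1.29015, -0.5819, 0.4975)–(0.781652, -0.5819, 1.19748)  len=0.8652
  (v33,v3,v4) [-++] → (0.781652, -0.5819, 1.19748)–(0.705349, -0.5819, 1.3025)  len=0.1298
  (v33,v4,v5) [-++] → (0.705349, -0.5819, 1.3025)–(0.5819, -0.5819, 1.34261)  len=0.1298

Chained into 1 loop(s):
  loop 1: 20 segments, perimeter = 8.8378
Total perimeter = 8.838

loops=1 perimeter=8.838
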